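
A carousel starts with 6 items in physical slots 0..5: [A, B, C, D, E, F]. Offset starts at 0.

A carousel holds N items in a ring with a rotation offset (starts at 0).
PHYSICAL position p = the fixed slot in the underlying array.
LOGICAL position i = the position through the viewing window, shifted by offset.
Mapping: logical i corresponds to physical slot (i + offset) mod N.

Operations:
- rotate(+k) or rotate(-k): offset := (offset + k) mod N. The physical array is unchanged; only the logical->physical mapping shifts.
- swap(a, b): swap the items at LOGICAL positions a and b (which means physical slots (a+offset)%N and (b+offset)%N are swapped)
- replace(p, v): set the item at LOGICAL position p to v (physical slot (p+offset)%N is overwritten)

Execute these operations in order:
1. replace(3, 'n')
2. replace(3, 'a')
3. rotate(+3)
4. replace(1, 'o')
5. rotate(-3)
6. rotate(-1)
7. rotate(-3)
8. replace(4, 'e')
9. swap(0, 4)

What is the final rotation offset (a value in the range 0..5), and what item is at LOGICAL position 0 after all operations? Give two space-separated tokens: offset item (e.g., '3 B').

Answer: 2 e

Derivation:
After op 1 (replace(3, 'n')): offset=0, physical=[A,B,C,n,E,F], logical=[A,B,C,n,E,F]
After op 2 (replace(3, 'a')): offset=0, physical=[A,B,C,a,E,F], logical=[A,B,C,a,E,F]
After op 3 (rotate(+3)): offset=3, physical=[A,B,C,a,E,F], logical=[a,E,F,A,B,C]
After op 4 (replace(1, 'o')): offset=3, physical=[A,B,C,a,o,F], logical=[a,o,F,A,B,C]
After op 5 (rotate(-3)): offset=0, physical=[A,B,C,a,o,F], logical=[A,B,C,a,o,F]
After op 6 (rotate(-1)): offset=5, physical=[A,B,C,a,o,F], logical=[F,A,B,C,a,o]
After op 7 (rotate(-3)): offset=2, physical=[A,B,C,a,o,F], logical=[C,a,o,F,A,B]
After op 8 (replace(4, 'e')): offset=2, physical=[e,B,C,a,o,F], logical=[C,a,o,F,e,B]
After op 9 (swap(0, 4)): offset=2, physical=[C,B,e,a,o,F], logical=[e,a,o,F,C,B]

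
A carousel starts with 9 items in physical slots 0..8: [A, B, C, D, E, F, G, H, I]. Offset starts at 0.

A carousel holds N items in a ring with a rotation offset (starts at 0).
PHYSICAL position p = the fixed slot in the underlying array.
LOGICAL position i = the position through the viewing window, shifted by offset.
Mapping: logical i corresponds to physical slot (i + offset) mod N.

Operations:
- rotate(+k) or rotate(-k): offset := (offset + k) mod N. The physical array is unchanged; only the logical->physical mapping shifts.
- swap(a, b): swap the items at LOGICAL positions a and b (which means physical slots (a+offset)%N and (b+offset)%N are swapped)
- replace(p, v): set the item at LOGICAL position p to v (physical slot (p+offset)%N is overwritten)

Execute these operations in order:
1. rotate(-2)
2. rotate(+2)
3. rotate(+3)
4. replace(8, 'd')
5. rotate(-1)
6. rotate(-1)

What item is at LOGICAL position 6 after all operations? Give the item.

Answer: H

Derivation:
After op 1 (rotate(-2)): offset=7, physical=[A,B,C,D,E,F,G,H,I], logical=[H,I,A,B,C,D,E,F,G]
After op 2 (rotate(+2)): offset=0, physical=[A,B,C,D,E,F,G,H,I], logical=[A,B,C,D,E,F,G,H,I]
After op 3 (rotate(+3)): offset=3, physical=[A,B,C,D,E,F,G,H,I], logical=[D,E,F,G,H,I,A,B,C]
After op 4 (replace(8, 'd')): offset=3, physical=[A,B,d,D,E,F,G,H,I], logical=[D,E,F,G,H,I,A,B,d]
After op 5 (rotate(-1)): offset=2, physical=[A,B,d,D,E,F,G,H,I], logical=[d,D,E,F,G,H,I,A,B]
After op 6 (rotate(-1)): offset=1, physical=[A,B,d,D,E,F,G,H,I], logical=[B,d,D,E,F,G,H,I,A]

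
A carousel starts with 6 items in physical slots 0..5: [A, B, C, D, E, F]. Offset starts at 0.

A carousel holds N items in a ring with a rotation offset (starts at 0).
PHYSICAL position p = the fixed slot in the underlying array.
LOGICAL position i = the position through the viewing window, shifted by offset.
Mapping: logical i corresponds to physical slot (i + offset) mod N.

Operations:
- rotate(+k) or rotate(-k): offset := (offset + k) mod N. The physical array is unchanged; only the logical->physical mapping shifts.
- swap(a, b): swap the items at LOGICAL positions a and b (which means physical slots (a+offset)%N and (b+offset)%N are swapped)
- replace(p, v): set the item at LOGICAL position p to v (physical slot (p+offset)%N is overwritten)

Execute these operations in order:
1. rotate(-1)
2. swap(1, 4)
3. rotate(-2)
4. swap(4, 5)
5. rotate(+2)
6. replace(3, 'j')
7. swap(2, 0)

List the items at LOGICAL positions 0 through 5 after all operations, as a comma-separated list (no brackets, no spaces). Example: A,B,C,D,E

Answer: C,D,F,j,A,E

Derivation:
After op 1 (rotate(-1)): offset=5, physical=[A,B,C,D,E,F], logical=[F,A,B,C,D,E]
After op 2 (swap(1, 4)): offset=5, physical=[D,B,C,A,E,F], logical=[F,D,B,C,A,E]
After op 3 (rotate(-2)): offset=3, physical=[D,B,C,A,E,F], logical=[A,E,F,D,B,C]
After op 4 (swap(4, 5)): offset=3, physical=[D,C,B,A,E,F], logical=[A,E,F,D,C,B]
After op 5 (rotate(+2)): offset=5, physical=[D,C,B,A,E,F], logical=[F,D,C,B,A,E]
After op 6 (replace(3, 'j')): offset=5, physical=[D,C,j,A,E,F], logical=[F,D,C,j,A,E]
After op 7 (swap(2, 0)): offset=5, physical=[D,F,j,A,E,C], logical=[C,D,F,j,A,E]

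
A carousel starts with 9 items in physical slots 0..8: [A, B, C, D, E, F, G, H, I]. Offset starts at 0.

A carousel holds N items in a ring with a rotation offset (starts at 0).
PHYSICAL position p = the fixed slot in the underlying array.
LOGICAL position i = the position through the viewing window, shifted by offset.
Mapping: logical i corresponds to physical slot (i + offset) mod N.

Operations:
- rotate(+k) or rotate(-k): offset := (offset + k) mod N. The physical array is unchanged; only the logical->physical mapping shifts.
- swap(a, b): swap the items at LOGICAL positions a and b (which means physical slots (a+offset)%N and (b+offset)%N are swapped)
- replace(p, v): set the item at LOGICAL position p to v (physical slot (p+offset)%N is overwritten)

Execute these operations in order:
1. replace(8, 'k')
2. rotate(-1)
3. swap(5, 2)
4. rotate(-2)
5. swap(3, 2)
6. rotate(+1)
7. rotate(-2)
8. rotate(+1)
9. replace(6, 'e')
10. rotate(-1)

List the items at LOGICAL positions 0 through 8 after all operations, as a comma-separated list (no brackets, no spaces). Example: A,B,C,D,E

Answer: F,G,H,A,k,E,C,e,B

Derivation:
After op 1 (replace(8, 'k')): offset=0, physical=[A,B,C,D,E,F,G,H,k], logical=[A,B,C,D,E,F,G,H,k]
After op 2 (rotate(-1)): offset=8, physical=[A,B,C,D,E,F,G,H,k], logical=[k,A,B,C,D,E,F,G,H]
After op 3 (swap(5, 2)): offset=8, physical=[A,E,C,D,B,F,G,H,k], logical=[k,A,E,C,D,B,F,G,H]
After op 4 (rotate(-2)): offset=6, physical=[A,E,C,D,B,F,G,H,k], logical=[G,H,k,A,E,C,D,B,F]
After op 5 (swap(3, 2)): offset=6, physical=[k,E,C,D,B,F,G,H,A], logical=[G,H,A,k,E,C,D,B,F]
After op 6 (rotate(+1)): offset=7, physical=[k,E,C,D,B,F,G,H,A], logical=[H,A,k,E,C,D,B,F,G]
After op 7 (rotate(-2)): offset=5, physical=[k,E,C,D,B,F,G,H,A], logical=[F,G,H,A,k,E,C,D,B]
After op 8 (rotate(+1)): offset=6, physical=[k,E,C,D,B,F,G,H,A], logical=[G,H,A,k,E,C,D,B,F]
After op 9 (replace(6, 'e')): offset=6, physical=[k,E,C,e,B,F,G,H,A], logical=[G,H,A,k,E,C,e,B,F]
After op 10 (rotate(-1)): offset=5, physical=[k,E,C,e,B,F,G,H,A], logical=[F,G,H,A,k,E,C,e,B]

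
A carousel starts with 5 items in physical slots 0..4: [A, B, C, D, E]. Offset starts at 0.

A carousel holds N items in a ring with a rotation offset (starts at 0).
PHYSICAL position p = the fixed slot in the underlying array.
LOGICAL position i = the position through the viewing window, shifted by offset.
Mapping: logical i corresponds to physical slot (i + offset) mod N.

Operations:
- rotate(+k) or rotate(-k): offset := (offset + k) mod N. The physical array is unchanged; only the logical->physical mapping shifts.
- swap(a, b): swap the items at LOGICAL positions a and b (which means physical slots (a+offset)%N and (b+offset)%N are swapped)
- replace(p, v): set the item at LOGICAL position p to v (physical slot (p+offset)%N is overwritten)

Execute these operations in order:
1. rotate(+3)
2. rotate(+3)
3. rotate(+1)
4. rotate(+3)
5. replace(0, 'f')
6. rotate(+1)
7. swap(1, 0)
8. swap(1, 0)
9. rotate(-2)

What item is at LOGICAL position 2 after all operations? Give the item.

After op 1 (rotate(+3)): offset=3, physical=[A,B,C,D,E], logical=[D,E,A,B,C]
After op 2 (rotate(+3)): offset=1, physical=[A,B,C,D,E], logical=[B,C,D,E,A]
After op 3 (rotate(+1)): offset=2, physical=[A,B,C,D,E], logical=[C,D,E,A,B]
After op 4 (rotate(+3)): offset=0, physical=[A,B,C,D,E], logical=[A,B,C,D,E]
After op 5 (replace(0, 'f')): offset=0, physical=[f,B,C,D,E], logical=[f,B,C,D,E]
After op 6 (rotate(+1)): offset=1, physical=[f,B,C,D,E], logical=[B,C,D,E,f]
After op 7 (swap(1, 0)): offset=1, physical=[f,C,B,D,E], logical=[C,B,D,E,f]
After op 8 (swap(1, 0)): offset=1, physical=[f,B,C,D,E], logical=[B,C,D,E,f]
After op 9 (rotate(-2)): offset=4, physical=[f,B,C,D,E], logical=[E,f,B,C,D]

Answer: B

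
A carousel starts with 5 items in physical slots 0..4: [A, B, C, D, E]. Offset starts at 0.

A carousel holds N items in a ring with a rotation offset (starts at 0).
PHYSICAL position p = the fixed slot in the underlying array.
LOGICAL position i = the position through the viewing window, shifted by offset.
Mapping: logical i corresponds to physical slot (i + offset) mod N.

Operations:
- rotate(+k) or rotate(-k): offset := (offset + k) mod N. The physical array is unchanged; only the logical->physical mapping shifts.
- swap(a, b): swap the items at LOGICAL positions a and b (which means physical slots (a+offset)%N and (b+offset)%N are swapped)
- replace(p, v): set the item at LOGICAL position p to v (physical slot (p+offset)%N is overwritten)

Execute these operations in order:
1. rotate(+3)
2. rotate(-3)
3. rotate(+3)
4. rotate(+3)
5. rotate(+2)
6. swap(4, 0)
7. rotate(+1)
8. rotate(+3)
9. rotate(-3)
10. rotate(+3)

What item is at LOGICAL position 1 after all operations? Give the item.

After op 1 (rotate(+3)): offset=3, physical=[A,B,C,D,E], logical=[D,E,A,B,C]
After op 2 (rotate(-3)): offset=0, physical=[A,B,C,D,E], logical=[A,B,C,D,E]
After op 3 (rotate(+3)): offset=3, physical=[A,B,C,D,E], logical=[D,E,A,B,C]
After op 4 (rotate(+3)): offset=1, physical=[A,B,C,D,E], logical=[B,C,D,E,A]
After op 5 (rotate(+2)): offset=3, physical=[A,B,C,D,E], logical=[D,E,A,B,C]
After op 6 (swap(4, 0)): offset=3, physical=[A,B,D,C,E], logical=[C,E,A,B,D]
After op 7 (rotate(+1)): offset=4, physical=[A,B,D,C,E], logical=[E,A,B,D,C]
After op 8 (rotate(+3)): offset=2, physical=[A,B,D,C,E], logical=[D,C,E,A,B]
After op 9 (rotate(-3)): offset=4, physical=[A,B,D,C,E], logical=[E,A,B,D,C]
After op 10 (rotate(+3)): offset=2, physical=[A,B,D,C,E], logical=[D,C,E,A,B]

Answer: C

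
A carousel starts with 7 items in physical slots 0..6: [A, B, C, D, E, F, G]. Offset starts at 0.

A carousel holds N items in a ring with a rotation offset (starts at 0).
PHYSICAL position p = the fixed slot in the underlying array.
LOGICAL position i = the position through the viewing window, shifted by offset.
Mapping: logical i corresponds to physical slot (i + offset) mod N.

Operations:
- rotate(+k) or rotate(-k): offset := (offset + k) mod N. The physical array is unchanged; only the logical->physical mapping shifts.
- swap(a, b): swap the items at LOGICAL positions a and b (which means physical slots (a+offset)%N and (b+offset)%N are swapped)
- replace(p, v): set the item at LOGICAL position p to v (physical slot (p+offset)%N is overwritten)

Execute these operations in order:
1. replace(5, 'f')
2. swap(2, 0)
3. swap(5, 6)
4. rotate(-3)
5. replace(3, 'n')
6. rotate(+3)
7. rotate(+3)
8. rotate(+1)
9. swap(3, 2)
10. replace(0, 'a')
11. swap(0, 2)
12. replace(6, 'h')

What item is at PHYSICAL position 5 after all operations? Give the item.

After op 1 (replace(5, 'f')): offset=0, physical=[A,B,C,D,E,f,G], logical=[A,B,C,D,E,f,G]
After op 2 (swap(2, 0)): offset=0, physical=[C,B,A,D,E,f,G], logical=[C,B,A,D,E,f,G]
After op 3 (swap(5, 6)): offset=0, physical=[C,B,A,D,E,G,f], logical=[C,B,A,D,E,G,f]
After op 4 (rotate(-3)): offset=4, physical=[C,B,A,D,E,G,f], logical=[E,G,f,C,B,A,D]
After op 5 (replace(3, 'n')): offset=4, physical=[n,B,A,D,E,G,f], logical=[E,G,f,n,B,A,D]
After op 6 (rotate(+3)): offset=0, physical=[n,B,A,D,E,G,f], logical=[n,B,A,D,E,G,f]
After op 7 (rotate(+3)): offset=3, physical=[n,B,A,D,E,G,f], logical=[D,E,G,f,n,B,A]
After op 8 (rotate(+1)): offset=4, physical=[n,B,A,D,E,G,f], logical=[E,G,f,n,B,A,D]
After op 9 (swap(3, 2)): offset=4, physical=[f,B,A,D,E,G,n], logical=[E,G,n,f,B,A,D]
After op 10 (replace(0, 'a')): offset=4, physical=[f,B,A,D,a,G,n], logical=[a,G,n,f,B,A,D]
After op 11 (swap(0, 2)): offset=4, physical=[f,B,A,D,n,G,a], logical=[n,G,a,f,B,A,D]
After op 12 (replace(6, 'h')): offset=4, physical=[f,B,A,h,n,G,a], logical=[n,G,a,f,B,A,h]

Answer: G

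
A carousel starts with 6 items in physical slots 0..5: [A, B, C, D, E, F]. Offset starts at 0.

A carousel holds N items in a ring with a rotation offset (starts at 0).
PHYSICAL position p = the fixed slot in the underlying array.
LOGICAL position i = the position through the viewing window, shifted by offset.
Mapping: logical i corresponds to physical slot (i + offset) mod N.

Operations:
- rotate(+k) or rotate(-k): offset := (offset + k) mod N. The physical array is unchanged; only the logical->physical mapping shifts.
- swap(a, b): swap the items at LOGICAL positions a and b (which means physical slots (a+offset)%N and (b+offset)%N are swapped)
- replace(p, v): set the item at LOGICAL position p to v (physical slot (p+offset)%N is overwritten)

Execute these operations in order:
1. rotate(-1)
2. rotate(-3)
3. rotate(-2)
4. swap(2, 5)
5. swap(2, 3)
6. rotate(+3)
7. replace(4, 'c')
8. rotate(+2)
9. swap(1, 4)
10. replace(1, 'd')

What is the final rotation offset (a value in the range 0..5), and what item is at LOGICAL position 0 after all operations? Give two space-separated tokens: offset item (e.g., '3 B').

Answer: 5 C

Derivation:
After op 1 (rotate(-1)): offset=5, physical=[A,B,C,D,E,F], logical=[F,A,B,C,D,E]
After op 2 (rotate(-3)): offset=2, physical=[A,B,C,D,E,F], logical=[C,D,E,F,A,B]
After op 3 (rotate(-2)): offset=0, physical=[A,B,C,D,E,F], logical=[A,B,C,D,E,F]
After op 4 (swap(2, 5)): offset=0, physical=[A,B,F,D,E,C], logical=[A,B,F,D,E,C]
After op 5 (swap(2, 3)): offset=0, physical=[A,B,D,F,E,C], logical=[A,B,D,F,E,C]
After op 6 (rotate(+3)): offset=3, physical=[A,B,D,F,E,C], logical=[F,E,C,A,B,D]
After op 7 (replace(4, 'c')): offset=3, physical=[A,c,D,F,E,C], logical=[F,E,C,A,c,D]
After op 8 (rotate(+2)): offset=5, physical=[A,c,D,F,E,C], logical=[C,A,c,D,F,E]
After op 9 (swap(1, 4)): offset=5, physical=[F,c,D,A,E,C], logical=[C,F,c,D,A,E]
After op 10 (replace(1, 'd')): offset=5, physical=[d,c,D,A,E,C], logical=[C,d,c,D,A,E]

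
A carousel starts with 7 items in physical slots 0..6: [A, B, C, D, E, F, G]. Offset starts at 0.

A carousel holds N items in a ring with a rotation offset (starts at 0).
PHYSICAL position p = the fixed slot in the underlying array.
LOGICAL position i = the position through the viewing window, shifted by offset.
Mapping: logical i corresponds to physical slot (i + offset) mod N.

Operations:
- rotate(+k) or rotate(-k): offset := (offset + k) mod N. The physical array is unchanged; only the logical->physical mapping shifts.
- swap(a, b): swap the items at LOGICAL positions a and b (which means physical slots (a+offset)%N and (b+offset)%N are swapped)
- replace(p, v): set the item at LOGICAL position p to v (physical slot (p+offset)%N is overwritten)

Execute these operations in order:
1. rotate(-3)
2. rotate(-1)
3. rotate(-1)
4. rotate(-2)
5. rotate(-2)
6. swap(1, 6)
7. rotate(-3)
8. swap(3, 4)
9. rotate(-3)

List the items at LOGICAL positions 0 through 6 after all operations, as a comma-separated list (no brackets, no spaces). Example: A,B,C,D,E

After op 1 (rotate(-3)): offset=4, physical=[A,B,C,D,E,F,G], logical=[E,F,G,A,B,C,D]
After op 2 (rotate(-1)): offset=3, physical=[A,B,C,D,E,F,G], logical=[D,E,F,G,A,B,C]
After op 3 (rotate(-1)): offset=2, physical=[A,B,C,D,E,F,G], logical=[C,D,E,F,G,A,B]
After op 4 (rotate(-2)): offset=0, physical=[A,B,C,D,E,F,G], logical=[A,B,C,D,E,F,G]
After op 5 (rotate(-2)): offset=5, physical=[A,B,C,D,E,F,G], logical=[F,G,A,B,C,D,E]
After op 6 (swap(1, 6)): offset=5, physical=[A,B,C,D,G,F,E], logical=[F,E,A,B,C,D,G]
After op 7 (rotate(-3)): offset=2, physical=[A,B,C,D,G,F,E], logical=[C,D,G,F,E,A,B]
After op 8 (swap(3, 4)): offset=2, physical=[A,B,C,D,G,E,F], logical=[C,D,G,E,F,A,B]
After op 9 (rotate(-3)): offset=6, physical=[A,B,C,D,G,E,F], logical=[F,A,B,C,D,G,E]

Answer: F,A,B,C,D,G,E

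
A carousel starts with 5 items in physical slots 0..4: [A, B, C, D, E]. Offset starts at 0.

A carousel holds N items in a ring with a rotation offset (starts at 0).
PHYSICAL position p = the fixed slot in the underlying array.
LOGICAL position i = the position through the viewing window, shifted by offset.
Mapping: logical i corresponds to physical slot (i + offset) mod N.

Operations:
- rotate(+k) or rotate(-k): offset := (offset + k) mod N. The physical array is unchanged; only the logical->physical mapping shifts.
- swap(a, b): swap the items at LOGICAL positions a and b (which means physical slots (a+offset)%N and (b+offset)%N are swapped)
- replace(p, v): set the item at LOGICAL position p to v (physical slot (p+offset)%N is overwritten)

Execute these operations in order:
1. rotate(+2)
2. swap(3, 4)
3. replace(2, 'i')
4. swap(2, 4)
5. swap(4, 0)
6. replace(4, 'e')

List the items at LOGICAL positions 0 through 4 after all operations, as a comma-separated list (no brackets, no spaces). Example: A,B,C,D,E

After op 1 (rotate(+2)): offset=2, physical=[A,B,C,D,E], logical=[C,D,E,A,B]
After op 2 (swap(3, 4)): offset=2, physical=[B,A,C,D,E], logical=[C,D,E,B,A]
After op 3 (replace(2, 'i')): offset=2, physical=[B,A,C,D,i], logical=[C,D,i,B,A]
After op 4 (swap(2, 4)): offset=2, physical=[B,i,C,D,A], logical=[C,D,A,B,i]
After op 5 (swap(4, 0)): offset=2, physical=[B,C,i,D,A], logical=[i,D,A,B,C]
After op 6 (replace(4, 'e')): offset=2, physical=[B,e,i,D,A], logical=[i,D,A,B,e]

Answer: i,D,A,B,e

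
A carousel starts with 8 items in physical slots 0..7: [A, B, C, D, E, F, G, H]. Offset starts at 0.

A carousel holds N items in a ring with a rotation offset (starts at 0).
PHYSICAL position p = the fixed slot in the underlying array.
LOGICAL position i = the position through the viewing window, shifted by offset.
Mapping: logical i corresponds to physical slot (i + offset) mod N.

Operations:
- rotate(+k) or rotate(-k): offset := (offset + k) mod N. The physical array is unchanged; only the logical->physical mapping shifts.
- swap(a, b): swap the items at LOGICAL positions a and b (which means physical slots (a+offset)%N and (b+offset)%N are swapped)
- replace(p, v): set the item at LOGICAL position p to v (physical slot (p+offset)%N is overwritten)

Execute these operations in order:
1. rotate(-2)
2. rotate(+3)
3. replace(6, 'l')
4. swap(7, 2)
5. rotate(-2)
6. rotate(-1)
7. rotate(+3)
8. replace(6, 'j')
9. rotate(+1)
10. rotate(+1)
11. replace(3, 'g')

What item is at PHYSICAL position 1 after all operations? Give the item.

After op 1 (rotate(-2)): offset=6, physical=[A,B,C,D,E,F,G,H], logical=[G,H,A,B,C,D,E,F]
After op 2 (rotate(+3)): offset=1, physical=[A,B,C,D,E,F,G,H], logical=[B,C,D,E,F,G,H,A]
After op 3 (replace(6, 'l')): offset=1, physical=[A,B,C,D,E,F,G,l], logical=[B,C,D,E,F,G,l,A]
After op 4 (swap(7, 2)): offset=1, physical=[D,B,C,A,E,F,G,l], logical=[B,C,A,E,F,G,l,D]
After op 5 (rotate(-2)): offset=7, physical=[D,B,C,A,E,F,G,l], logical=[l,D,B,C,A,E,F,G]
After op 6 (rotate(-1)): offset=6, physical=[D,B,C,A,E,F,G,l], logical=[G,l,D,B,C,A,E,F]
After op 7 (rotate(+3)): offset=1, physical=[D,B,C,A,E,F,G,l], logical=[B,C,A,E,F,G,l,D]
After op 8 (replace(6, 'j')): offset=1, physical=[D,B,C,A,E,F,G,j], logical=[B,C,A,E,F,G,j,D]
After op 9 (rotate(+1)): offset=2, physical=[D,B,C,A,E,F,G,j], logical=[C,A,E,F,G,j,D,B]
After op 10 (rotate(+1)): offset=3, physical=[D,B,C,A,E,F,G,j], logical=[A,E,F,G,j,D,B,C]
After op 11 (replace(3, 'g')): offset=3, physical=[D,B,C,A,E,F,g,j], logical=[A,E,F,g,j,D,B,C]

Answer: B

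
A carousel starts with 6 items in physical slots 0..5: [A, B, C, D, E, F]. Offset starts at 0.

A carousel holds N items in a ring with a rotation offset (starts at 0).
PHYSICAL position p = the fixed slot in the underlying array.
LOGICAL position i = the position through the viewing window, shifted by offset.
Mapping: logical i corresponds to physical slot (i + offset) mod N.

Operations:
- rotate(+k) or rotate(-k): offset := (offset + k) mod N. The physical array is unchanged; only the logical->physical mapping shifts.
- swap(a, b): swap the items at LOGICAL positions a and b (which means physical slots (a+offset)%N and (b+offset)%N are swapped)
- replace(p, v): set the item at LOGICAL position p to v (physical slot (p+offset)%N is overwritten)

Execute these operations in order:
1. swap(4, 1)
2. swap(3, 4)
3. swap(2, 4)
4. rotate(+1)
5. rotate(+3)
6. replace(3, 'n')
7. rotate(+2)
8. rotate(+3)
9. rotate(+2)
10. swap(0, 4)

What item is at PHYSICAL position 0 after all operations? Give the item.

Answer: A

Derivation:
After op 1 (swap(4, 1)): offset=0, physical=[A,E,C,D,B,F], logical=[A,E,C,D,B,F]
After op 2 (swap(3, 4)): offset=0, physical=[A,E,C,B,D,F], logical=[A,E,C,B,D,F]
After op 3 (swap(2, 4)): offset=0, physical=[A,E,D,B,C,F], logical=[A,E,D,B,C,F]
After op 4 (rotate(+1)): offset=1, physical=[A,E,D,B,C,F], logical=[E,D,B,C,F,A]
After op 5 (rotate(+3)): offset=4, physical=[A,E,D,B,C,F], logical=[C,F,A,E,D,B]
After op 6 (replace(3, 'n')): offset=4, physical=[A,n,D,B,C,F], logical=[C,F,A,n,D,B]
After op 7 (rotate(+2)): offset=0, physical=[A,n,D,B,C,F], logical=[A,n,D,B,C,F]
After op 8 (rotate(+3)): offset=3, physical=[A,n,D,B,C,F], logical=[B,C,F,A,n,D]
After op 9 (rotate(+2)): offset=5, physical=[A,n,D,B,C,F], logical=[F,A,n,D,B,C]
After op 10 (swap(0, 4)): offset=5, physical=[A,n,D,F,C,B], logical=[B,A,n,D,F,C]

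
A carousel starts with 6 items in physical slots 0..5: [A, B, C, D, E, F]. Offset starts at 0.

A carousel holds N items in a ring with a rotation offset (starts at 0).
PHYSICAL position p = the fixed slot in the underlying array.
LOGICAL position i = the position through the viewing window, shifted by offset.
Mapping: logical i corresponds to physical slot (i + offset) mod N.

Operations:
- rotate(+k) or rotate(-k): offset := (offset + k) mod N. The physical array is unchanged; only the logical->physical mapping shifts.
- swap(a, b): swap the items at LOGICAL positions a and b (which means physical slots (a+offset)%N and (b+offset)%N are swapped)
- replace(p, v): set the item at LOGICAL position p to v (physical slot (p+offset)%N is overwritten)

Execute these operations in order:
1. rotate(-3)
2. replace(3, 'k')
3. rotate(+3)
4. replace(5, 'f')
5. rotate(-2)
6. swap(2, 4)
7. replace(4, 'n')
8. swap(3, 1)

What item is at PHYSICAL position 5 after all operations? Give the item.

After op 1 (rotate(-3)): offset=3, physical=[A,B,C,D,E,F], logical=[D,E,F,A,B,C]
After op 2 (replace(3, 'k')): offset=3, physical=[k,B,C,D,E,F], logical=[D,E,F,k,B,C]
After op 3 (rotate(+3)): offset=0, physical=[k,B,C,D,E,F], logical=[k,B,C,D,E,F]
After op 4 (replace(5, 'f')): offset=0, physical=[k,B,C,D,E,f], logical=[k,B,C,D,E,f]
After op 5 (rotate(-2)): offset=4, physical=[k,B,C,D,E,f], logical=[E,f,k,B,C,D]
After op 6 (swap(2, 4)): offset=4, physical=[C,B,k,D,E,f], logical=[E,f,C,B,k,D]
After op 7 (replace(4, 'n')): offset=4, physical=[C,B,n,D,E,f], logical=[E,f,C,B,n,D]
After op 8 (swap(3, 1)): offset=4, physical=[C,f,n,D,E,B], logical=[E,B,C,f,n,D]

Answer: B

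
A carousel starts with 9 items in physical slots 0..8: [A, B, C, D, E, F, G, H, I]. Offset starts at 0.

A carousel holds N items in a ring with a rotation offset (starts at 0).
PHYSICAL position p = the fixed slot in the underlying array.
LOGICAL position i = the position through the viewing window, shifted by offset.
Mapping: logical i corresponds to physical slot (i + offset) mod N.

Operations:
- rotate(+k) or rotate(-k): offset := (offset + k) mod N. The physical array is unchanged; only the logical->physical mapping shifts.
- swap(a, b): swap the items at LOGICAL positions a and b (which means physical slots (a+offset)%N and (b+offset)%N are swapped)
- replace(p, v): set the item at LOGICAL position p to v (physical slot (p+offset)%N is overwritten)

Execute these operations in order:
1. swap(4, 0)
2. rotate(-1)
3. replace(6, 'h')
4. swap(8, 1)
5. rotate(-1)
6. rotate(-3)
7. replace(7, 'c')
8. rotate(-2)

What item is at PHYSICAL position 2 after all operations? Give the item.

Answer: c

Derivation:
After op 1 (swap(4, 0)): offset=0, physical=[E,B,C,D,A,F,G,H,I], logical=[E,B,C,D,A,F,G,H,I]
After op 2 (rotate(-1)): offset=8, physical=[E,B,C,D,A,F,G,H,I], logical=[I,E,B,C,D,A,F,G,H]
After op 3 (replace(6, 'h')): offset=8, physical=[E,B,C,D,A,h,G,H,I], logical=[I,E,B,C,D,A,h,G,H]
After op 4 (swap(8, 1)): offset=8, physical=[H,B,C,D,A,h,G,E,I], logical=[I,H,B,C,D,A,h,G,E]
After op 5 (rotate(-1)): offset=7, physical=[H,B,C,D,A,h,G,E,I], logical=[E,I,H,B,C,D,A,h,G]
After op 6 (rotate(-3)): offset=4, physical=[H,B,C,D,A,h,G,E,I], logical=[A,h,G,E,I,H,B,C,D]
After op 7 (replace(7, 'c')): offset=4, physical=[H,B,c,D,A,h,G,E,I], logical=[A,h,G,E,I,H,B,c,D]
After op 8 (rotate(-2)): offset=2, physical=[H,B,c,D,A,h,G,E,I], logical=[c,D,A,h,G,E,I,H,B]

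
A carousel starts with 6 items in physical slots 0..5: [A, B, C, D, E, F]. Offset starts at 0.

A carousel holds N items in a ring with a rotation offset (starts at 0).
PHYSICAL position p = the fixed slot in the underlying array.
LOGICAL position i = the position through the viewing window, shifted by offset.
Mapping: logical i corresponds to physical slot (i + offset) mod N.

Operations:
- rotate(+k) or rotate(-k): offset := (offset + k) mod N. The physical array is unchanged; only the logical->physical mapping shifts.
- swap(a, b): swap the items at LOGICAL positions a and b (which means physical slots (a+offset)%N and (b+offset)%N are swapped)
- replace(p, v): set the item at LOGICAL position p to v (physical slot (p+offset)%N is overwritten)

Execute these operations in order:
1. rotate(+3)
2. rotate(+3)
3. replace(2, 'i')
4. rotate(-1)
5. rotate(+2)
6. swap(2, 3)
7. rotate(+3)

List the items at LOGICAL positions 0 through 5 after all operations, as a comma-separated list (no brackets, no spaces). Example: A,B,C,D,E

Answer: D,F,A,B,i,E

Derivation:
After op 1 (rotate(+3)): offset=3, physical=[A,B,C,D,E,F], logical=[D,E,F,A,B,C]
After op 2 (rotate(+3)): offset=0, physical=[A,B,C,D,E,F], logical=[A,B,C,D,E,F]
After op 3 (replace(2, 'i')): offset=0, physical=[A,B,i,D,E,F], logical=[A,B,i,D,E,F]
After op 4 (rotate(-1)): offset=5, physical=[A,B,i,D,E,F], logical=[F,A,B,i,D,E]
After op 5 (rotate(+2)): offset=1, physical=[A,B,i,D,E,F], logical=[B,i,D,E,F,A]
After op 6 (swap(2, 3)): offset=1, physical=[A,B,i,E,D,F], logical=[B,i,E,D,F,A]
After op 7 (rotate(+3)): offset=4, physical=[A,B,i,E,D,F], logical=[D,F,A,B,i,E]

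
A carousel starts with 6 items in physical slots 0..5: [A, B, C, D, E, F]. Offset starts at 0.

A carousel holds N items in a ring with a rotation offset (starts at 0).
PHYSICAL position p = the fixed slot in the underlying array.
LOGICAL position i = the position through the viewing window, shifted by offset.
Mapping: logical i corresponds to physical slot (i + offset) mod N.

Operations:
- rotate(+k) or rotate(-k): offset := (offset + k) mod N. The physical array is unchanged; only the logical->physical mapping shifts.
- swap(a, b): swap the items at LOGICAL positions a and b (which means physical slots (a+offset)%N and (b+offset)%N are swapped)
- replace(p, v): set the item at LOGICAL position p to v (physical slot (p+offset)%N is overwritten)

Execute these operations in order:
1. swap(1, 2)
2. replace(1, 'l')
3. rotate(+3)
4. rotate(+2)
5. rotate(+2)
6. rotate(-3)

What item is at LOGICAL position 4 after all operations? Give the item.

After op 1 (swap(1, 2)): offset=0, physical=[A,C,B,D,E,F], logical=[A,C,B,D,E,F]
After op 2 (replace(1, 'l')): offset=0, physical=[A,l,B,D,E,F], logical=[A,l,B,D,E,F]
After op 3 (rotate(+3)): offset=3, physical=[A,l,B,D,E,F], logical=[D,E,F,A,l,B]
After op 4 (rotate(+2)): offset=5, physical=[A,l,B,D,E,F], logical=[F,A,l,B,D,E]
After op 5 (rotate(+2)): offset=1, physical=[A,l,B,D,E,F], logical=[l,B,D,E,F,A]
After op 6 (rotate(-3)): offset=4, physical=[A,l,B,D,E,F], logical=[E,F,A,l,B,D]

Answer: B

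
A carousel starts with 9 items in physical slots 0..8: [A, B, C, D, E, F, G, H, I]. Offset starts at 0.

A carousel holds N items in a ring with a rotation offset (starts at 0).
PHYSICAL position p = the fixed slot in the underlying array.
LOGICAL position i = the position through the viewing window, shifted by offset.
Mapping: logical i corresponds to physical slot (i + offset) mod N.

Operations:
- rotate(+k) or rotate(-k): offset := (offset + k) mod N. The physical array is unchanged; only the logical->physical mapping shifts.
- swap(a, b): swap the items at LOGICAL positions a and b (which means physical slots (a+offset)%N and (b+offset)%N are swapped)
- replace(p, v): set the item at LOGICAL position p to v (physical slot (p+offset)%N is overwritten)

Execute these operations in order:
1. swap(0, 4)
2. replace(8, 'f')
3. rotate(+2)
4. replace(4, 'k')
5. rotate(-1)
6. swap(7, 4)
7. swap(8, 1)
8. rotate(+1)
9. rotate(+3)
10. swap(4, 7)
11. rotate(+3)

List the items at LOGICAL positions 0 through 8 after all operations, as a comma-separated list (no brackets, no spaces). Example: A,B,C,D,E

Answer: F,D,B,E,C,A,f,k,H

Derivation:
After op 1 (swap(0, 4)): offset=0, physical=[E,B,C,D,A,F,G,H,I], logical=[E,B,C,D,A,F,G,H,I]
After op 2 (replace(8, 'f')): offset=0, physical=[E,B,C,D,A,F,G,H,f], logical=[E,B,C,D,A,F,G,H,f]
After op 3 (rotate(+2)): offset=2, physical=[E,B,C,D,A,F,G,H,f], logical=[C,D,A,F,G,H,f,E,B]
After op 4 (replace(4, 'k')): offset=2, physical=[E,B,C,D,A,F,k,H,f], logical=[C,D,A,F,k,H,f,E,B]
After op 5 (rotate(-1)): offset=1, physical=[E,B,C,D,A,F,k,H,f], logical=[B,C,D,A,F,k,H,f,E]
After op 6 (swap(7, 4)): offset=1, physical=[E,B,C,D,A,f,k,H,F], logical=[B,C,D,A,f,k,H,F,E]
After op 7 (swap(8, 1)): offset=1, physical=[C,B,E,D,A,f,k,H,F], logical=[B,E,D,A,f,k,H,F,C]
After op 8 (rotate(+1)): offset=2, physical=[C,B,E,D,A,f,k,H,F], logical=[E,D,A,f,k,H,F,C,B]
After op 9 (rotate(+3)): offset=5, physical=[C,B,E,D,A,f,k,H,F], logical=[f,k,H,F,C,B,E,D,A]
After op 10 (swap(4, 7)): offset=5, physical=[D,B,E,C,A,f,k,H,F], logical=[f,k,H,F,D,B,E,C,A]
After op 11 (rotate(+3)): offset=8, physical=[D,B,E,C,A,f,k,H,F], logical=[F,D,B,E,C,A,f,k,H]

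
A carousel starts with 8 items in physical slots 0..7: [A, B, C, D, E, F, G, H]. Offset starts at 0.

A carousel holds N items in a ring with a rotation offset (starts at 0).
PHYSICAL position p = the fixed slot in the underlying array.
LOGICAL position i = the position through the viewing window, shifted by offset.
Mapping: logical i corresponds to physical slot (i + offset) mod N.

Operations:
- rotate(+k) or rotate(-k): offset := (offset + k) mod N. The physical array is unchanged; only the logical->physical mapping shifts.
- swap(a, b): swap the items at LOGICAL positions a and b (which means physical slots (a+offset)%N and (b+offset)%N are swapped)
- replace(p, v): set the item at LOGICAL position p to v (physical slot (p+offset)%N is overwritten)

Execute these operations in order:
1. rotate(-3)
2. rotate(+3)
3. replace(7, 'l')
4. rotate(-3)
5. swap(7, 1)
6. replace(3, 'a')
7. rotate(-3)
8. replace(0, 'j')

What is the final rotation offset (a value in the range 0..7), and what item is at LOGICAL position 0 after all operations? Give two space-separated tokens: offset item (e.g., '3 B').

After op 1 (rotate(-3)): offset=5, physical=[A,B,C,D,E,F,G,H], logical=[F,G,H,A,B,C,D,E]
After op 2 (rotate(+3)): offset=0, physical=[A,B,C,D,E,F,G,H], logical=[A,B,C,D,E,F,G,H]
After op 3 (replace(7, 'l')): offset=0, physical=[A,B,C,D,E,F,G,l], logical=[A,B,C,D,E,F,G,l]
After op 4 (rotate(-3)): offset=5, physical=[A,B,C,D,E,F,G,l], logical=[F,G,l,A,B,C,D,E]
After op 5 (swap(7, 1)): offset=5, physical=[A,B,C,D,G,F,E,l], logical=[F,E,l,A,B,C,D,G]
After op 6 (replace(3, 'a')): offset=5, physical=[a,B,C,D,G,F,E,l], logical=[F,E,l,a,B,C,D,G]
After op 7 (rotate(-3)): offset=2, physical=[a,B,C,D,G,F,E,l], logical=[C,D,G,F,E,l,a,B]
After op 8 (replace(0, 'j')): offset=2, physical=[a,B,j,D,G,F,E,l], logical=[j,D,G,F,E,l,a,B]

Answer: 2 j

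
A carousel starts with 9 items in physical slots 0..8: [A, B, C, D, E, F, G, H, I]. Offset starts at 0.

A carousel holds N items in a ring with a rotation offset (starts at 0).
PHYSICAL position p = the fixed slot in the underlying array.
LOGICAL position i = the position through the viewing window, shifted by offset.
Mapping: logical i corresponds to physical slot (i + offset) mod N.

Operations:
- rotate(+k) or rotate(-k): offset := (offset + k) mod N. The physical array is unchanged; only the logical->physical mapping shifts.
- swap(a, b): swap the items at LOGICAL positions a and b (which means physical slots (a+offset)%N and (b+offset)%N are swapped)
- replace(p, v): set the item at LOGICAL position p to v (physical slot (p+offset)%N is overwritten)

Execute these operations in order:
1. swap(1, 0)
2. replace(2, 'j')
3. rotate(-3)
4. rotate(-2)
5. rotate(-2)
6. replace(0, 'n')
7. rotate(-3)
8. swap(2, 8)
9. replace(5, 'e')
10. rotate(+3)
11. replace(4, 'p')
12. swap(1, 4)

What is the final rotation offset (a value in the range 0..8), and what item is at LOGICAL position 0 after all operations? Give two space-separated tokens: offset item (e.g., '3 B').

Answer: 2 n

Derivation:
After op 1 (swap(1, 0)): offset=0, physical=[B,A,C,D,E,F,G,H,I], logical=[B,A,C,D,E,F,G,H,I]
After op 2 (replace(2, 'j')): offset=0, physical=[B,A,j,D,E,F,G,H,I], logical=[B,A,j,D,E,F,G,H,I]
After op 3 (rotate(-3)): offset=6, physical=[B,A,j,D,E,F,G,H,I], logical=[G,H,I,B,A,j,D,E,F]
After op 4 (rotate(-2)): offset=4, physical=[B,A,j,D,E,F,G,H,I], logical=[E,F,G,H,I,B,A,j,D]
After op 5 (rotate(-2)): offset=2, physical=[B,A,j,D,E,F,G,H,I], logical=[j,D,E,F,G,H,I,B,A]
After op 6 (replace(0, 'n')): offset=2, physical=[B,A,n,D,E,F,G,H,I], logical=[n,D,E,F,G,H,I,B,A]
After op 7 (rotate(-3)): offset=8, physical=[B,A,n,D,E,F,G,H,I], logical=[I,B,A,n,D,E,F,G,H]
After op 8 (swap(2, 8)): offset=8, physical=[B,H,n,D,E,F,G,A,I], logical=[I,B,H,n,D,E,F,G,A]
After op 9 (replace(5, 'e')): offset=8, physical=[B,H,n,D,e,F,G,A,I], logical=[I,B,H,n,D,e,F,G,A]
After op 10 (rotate(+3)): offset=2, physical=[B,H,n,D,e,F,G,A,I], logical=[n,D,e,F,G,A,I,B,H]
After op 11 (replace(4, 'p')): offset=2, physical=[B,H,n,D,e,F,p,A,I], logical=[n,D,e,F,p,A,I,B,H]
After op 12 (swap(1, 4)): offset=2, physical=[B,H,n,p,e,F,D,A,I], logical=[n,p,e,F,D,A,I,B,H]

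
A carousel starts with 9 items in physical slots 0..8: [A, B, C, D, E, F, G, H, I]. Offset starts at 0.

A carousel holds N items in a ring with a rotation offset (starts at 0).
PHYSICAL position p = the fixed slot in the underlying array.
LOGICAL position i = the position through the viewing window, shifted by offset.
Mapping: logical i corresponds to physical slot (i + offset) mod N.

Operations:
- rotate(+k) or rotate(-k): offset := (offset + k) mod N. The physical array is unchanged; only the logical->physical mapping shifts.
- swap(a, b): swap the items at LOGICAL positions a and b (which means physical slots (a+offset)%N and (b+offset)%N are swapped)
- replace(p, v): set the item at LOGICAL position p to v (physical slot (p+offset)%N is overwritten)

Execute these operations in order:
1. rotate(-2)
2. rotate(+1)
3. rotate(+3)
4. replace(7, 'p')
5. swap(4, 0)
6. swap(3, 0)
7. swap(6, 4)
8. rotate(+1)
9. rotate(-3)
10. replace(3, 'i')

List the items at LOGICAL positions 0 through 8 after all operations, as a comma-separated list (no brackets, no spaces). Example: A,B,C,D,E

Answer: p,B,F,i,E,G,I,H,C

Derivation:
After op 1 (rotate(-2)): offset=7, physical=[A,B,C,D,E,F,G,H,I], logical=[H,I,A,B,C,D,E,F,G]
After op 2 (rotate(+1)): offset=8, physical=[A,B,C,D,E,F,G,H,I], logical=[I,A,B,C,D,E,F,G,H]
After op 3 (rotate(+3)): offset=2, physical=[A,B,C,D,E,F,G,H,I], logical=[C,D,E,F,G,H,I,A,B]
After op 4 (replace(7, 'p')): offset=2, physical=[p,B,C,D,E,F,G,H,I], logical=[C,D,E,F,G,H,I,p,B]
After op 5 (swap(4, 0)): offset=2, physical=[p,B,G,D,E,F,C,H,I], logical=[G,D,E,F,C,H,I,p,B]
After op 6 (swap(3, 0)): offset=2, physical=[p,B,F,D,E,G,C,H,I], logical=[F,D,E,G,C,H,I,p,B]
After op 7 (swap(6, 4)): offset=2, physical=[p,B,F,D,E,G,I,H,C], logical=[F,D,E,G,I,H,C,p,B]
After op 8 (rotate(+1)): offset=3, physical=[p,B,F,D,E,G,I,H,C], logical=[D,E,G,I,H,C,p,B,F]
After op 9 (rotate(-3)): offset=0, physical=[p,B,F,D,E,G,I,H,C], logical=[p,B,F,D,E,G,I,H,C]
After op 10 (replace(3, 'i')): offset=0, physical=[p,B,F,i,E,G,I,H,C], logical=[p,B,F,i,E,G,I,H,C]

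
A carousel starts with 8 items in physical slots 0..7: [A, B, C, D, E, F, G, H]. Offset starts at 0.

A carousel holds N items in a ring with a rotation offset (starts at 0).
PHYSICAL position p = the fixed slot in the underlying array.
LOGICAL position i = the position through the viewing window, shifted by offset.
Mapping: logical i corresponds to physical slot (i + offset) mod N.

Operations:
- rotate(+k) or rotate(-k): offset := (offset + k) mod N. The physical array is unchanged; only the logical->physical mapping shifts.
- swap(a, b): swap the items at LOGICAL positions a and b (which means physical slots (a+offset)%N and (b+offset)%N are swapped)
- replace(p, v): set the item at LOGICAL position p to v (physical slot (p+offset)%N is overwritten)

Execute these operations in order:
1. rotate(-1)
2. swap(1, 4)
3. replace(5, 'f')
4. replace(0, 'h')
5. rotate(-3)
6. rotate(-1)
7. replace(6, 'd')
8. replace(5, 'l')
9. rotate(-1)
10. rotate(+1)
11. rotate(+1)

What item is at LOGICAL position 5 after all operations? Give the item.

After op 1 (rotate(-1)): offset=7, physical=[A,B,C,D,E,F,G,H], logical=[H,A,B,C,D,E,F,G]
After op 2 (swap(1, 4)): offset=7, physical=[D,B,C,A,E,F,G,H], logical=[H,D,B,C,A,E,F,G]
After op 3 (replace(5, 'f')): offset=7, physical=[D,B,C,A,f,F,G,H], logical=[H,D,B,C,A,f,F,G]
After op 4 (replace(0, 'h')): offset=7, physical=[D,B,C,A,f,F,G,h], logical=[h,D,B,C,A,f,F,G]
After op 5 (rotate(-3)): offset=4, physical=[D,B,C,A,f,F,G,h], logical=[f,F,G,h,D,B,C,A]
After op 6 (rotate(-1)): offset=3, physical=[D,B,C,A,f,F,G,h], logical=[A,f,F,G,h,D,B,C]
After op 7 (replace(6, 'd')): offset=3, physical=[D,d,C,A,f,F,G,h], logical=[A,f,F,G,h,D,d,C]
After op 8 (replace(5, 'l')): offset=3, physical=[l,d,C,A,f,F,G,h], logical=[A,f,F,G,h,l,d,C]
After op 9 (rotate(-1)): offset=2, physical=[l,d,C,A,f,F,G,h], logical=[C,A,f,F,G,h,l,d]
After op 10 (rotate(+1)): offset=3, physical=[l,d,C,A,f,F,G,h], logical=[A,f,F,G,h,l,d,C]
After op 11 (rotate(+1)): offset=4, physical=[l,d,C,A,f,F,G,h], logical=[f,F,G,h,l,d,C,A]

Answer: d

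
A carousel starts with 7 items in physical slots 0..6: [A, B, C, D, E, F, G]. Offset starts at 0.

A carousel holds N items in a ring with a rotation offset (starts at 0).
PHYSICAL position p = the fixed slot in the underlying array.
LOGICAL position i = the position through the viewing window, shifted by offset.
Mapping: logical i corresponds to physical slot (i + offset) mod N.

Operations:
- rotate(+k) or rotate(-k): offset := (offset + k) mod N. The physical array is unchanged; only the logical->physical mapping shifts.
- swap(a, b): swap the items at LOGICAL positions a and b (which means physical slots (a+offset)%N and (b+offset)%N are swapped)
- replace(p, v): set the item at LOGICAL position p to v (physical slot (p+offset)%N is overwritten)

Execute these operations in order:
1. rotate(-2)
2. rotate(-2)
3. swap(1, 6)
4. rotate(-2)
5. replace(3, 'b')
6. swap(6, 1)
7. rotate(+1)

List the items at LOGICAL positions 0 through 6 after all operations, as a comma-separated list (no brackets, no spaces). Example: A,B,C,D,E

After op 1 (rotate(-2)): offset=5, physical=[A,B,C,D,E,F,G], logical=[F,G,A,B,C,D,E]
After op 2 (rotate(-2)): offset=3, physical=[A,B,C,D,E,F,G], logical=[D,E,F,G,A,B,C]
After op 3 (swap(1, 6)): offset=3, physical=[A,B,E,D,C,F,G], logical=[D,C,F,G,A,B,E]
After op 4 (rotate(-2)): offset=1, physical=[A,B,E,D,C,F,G], logical=[B,E,D,C,F,G,A]
After op 5 (replace(3, 'b')): offset=1, physical=[A,B,E,D,b,F,G], logical=[B,E,D,b,F,G,A]
After op 6 (swap(6, 1)): offset=1, physical=[E,B,A,D,b,F,G], logical=[B,A,D,b,F,G,E]
After op 7 (rotate(+1)): offset=2, physical=[E,B,A,D,b,F,G], logical=[A,D,b,F,G,E,B]

Answer: A,D,b,F,G,E,B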